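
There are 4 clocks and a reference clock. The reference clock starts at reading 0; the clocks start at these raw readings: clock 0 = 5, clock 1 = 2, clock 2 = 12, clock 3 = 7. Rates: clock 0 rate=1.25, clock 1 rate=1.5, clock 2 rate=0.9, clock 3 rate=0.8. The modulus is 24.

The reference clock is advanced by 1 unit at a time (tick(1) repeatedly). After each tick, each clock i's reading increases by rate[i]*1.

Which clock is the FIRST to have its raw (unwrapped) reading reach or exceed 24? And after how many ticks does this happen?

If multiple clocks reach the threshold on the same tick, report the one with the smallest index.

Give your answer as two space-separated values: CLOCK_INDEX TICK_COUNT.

clock 0: start=5, rate=1.25, needs 24-5 = 19; ticks = ceil(19/1.25) = ceil(15.2000) = 16; reading at tick 16 = 5 + 1.25*16 = 25.0000
clock 1: start=2, rate=1.5, needs 24-2 = 22; ticks = ceil(22/1.5) = ceil(14.6667) = 15; reading at tick 15 = 2 + 1.5*15 = 24.5000
clock 2: start=12, rate=0.9, needs 24-12 = 12; ticks = ceil(12/0.9) = ceil(13.3333) = 14; reading at tick 14 = 12 + 0.9*14 = 24.6000
clock 3: start=7, rate=0.8, needs 24-7 = 17; ticks = ceil(17/0.8) = ceil(21.2500) = 22; reading at tick 22 = 7 + 0.8*22 = 24.6000
Minimum tick count = 14; winners = [2]; smallest index = 2

Answer: 2 14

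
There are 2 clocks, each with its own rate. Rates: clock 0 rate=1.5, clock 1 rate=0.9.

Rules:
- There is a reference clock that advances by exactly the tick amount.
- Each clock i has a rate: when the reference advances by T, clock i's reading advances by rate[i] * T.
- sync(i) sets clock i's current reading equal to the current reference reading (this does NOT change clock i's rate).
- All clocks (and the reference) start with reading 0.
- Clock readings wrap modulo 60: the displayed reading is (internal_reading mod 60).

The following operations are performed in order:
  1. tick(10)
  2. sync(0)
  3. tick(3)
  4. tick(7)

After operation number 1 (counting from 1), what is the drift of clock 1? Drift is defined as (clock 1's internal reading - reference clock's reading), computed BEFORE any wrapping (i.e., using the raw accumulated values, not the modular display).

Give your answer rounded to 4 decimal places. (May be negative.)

After op 1 tick(10): ref=10.0000 raw=[15.0000 9.0000]
Drift of clock 1 after op 1: 9.0000 - 10.0000 = -1.0000

Answer: -1.0000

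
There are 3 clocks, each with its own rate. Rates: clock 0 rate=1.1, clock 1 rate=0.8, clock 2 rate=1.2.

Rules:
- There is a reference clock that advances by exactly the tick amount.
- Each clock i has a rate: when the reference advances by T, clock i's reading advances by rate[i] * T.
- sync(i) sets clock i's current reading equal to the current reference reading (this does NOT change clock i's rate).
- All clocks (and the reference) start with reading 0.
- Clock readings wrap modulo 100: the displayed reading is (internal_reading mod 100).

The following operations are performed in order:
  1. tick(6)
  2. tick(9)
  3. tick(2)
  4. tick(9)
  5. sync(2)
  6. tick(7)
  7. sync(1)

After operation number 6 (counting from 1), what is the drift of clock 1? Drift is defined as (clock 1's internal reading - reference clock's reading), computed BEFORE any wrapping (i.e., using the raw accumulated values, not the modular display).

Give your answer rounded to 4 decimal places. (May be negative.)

Answer: -6.6000

Derivation:
After op 1 tick(6): ref=6.0000 raw=[6.6000 4.8000 7.2000]
After op 2 tick(9): ref=15.0000 raw=[16.5000 12.0000 18.0000]
After op 3 tick(2): ref=17.0000 raw=[18.7000 13.6000 20.4000]
After op 4 tick(9): ref=26.0000 raw=[28.6000 20.8000 31.2000]
After op 5 sync(2): ref=26.0000 raw=[28.6000 20.8000 26.0000]
After op 6 tick(7): ref=33.0000 raw=[36.3000 26.4000 34.4000]
Drift of clock 1 after op 6: 26.4000 - 33.0000 = -6.6000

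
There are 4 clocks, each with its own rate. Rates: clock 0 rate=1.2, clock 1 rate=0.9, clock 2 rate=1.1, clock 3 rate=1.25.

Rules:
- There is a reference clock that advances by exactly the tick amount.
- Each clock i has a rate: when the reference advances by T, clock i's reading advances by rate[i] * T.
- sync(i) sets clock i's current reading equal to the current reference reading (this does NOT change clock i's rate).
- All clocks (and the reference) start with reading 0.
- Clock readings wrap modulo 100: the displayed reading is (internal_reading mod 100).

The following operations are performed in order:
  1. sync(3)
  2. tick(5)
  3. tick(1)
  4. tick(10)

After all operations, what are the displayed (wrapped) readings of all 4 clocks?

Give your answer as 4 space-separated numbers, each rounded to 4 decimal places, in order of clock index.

Answer: 19.2000 14.4000 17.6000 20.0000

Derivation:
After op 1 sync(3): ref=0.0000 raw=[0.0000 0.0000 0.0000 0.0000]
After op 2 tick(5): ref=5.0000 raw=[6.0000 4.5000 5.5000 6.2500]
After op 3 tick(1): ref=6.0000 raw=[7.2000 5.4000 6.6000 7.5000]
After op 4 tick(10): ref=16.0000 raw=[19.2000 14.4000 17.6000 20.0000]
Wrap final raw readings (mod 100): 19.2000 mod 100 = 19.2000; 14.4000 mod 100 = 14.4000; 17.6000 mod 100 = 17.6000; 20.0000 mod 100 = 20.0000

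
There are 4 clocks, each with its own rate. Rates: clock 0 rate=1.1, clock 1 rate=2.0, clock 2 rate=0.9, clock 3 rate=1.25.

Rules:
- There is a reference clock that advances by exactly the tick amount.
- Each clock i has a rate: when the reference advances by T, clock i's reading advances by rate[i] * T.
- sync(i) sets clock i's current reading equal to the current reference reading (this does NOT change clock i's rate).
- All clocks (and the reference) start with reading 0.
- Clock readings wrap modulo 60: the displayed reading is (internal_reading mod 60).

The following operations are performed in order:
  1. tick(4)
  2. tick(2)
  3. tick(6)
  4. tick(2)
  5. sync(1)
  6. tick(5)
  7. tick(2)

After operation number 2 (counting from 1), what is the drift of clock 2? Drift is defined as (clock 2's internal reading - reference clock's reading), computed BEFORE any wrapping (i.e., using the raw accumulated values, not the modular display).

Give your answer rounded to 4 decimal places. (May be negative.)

After op 1 tick(4): ref=4.0000 raw=[4.4000 8.0000 3.6000 5.0000]
After op 2 tick(2): ref=6.0000 raw=[6.6000 12.0000 5.4000 7.5000]
Drift of clock 2 after op 2: 5.4000 - 6.0000 = -0.6000

Answer: -0.6000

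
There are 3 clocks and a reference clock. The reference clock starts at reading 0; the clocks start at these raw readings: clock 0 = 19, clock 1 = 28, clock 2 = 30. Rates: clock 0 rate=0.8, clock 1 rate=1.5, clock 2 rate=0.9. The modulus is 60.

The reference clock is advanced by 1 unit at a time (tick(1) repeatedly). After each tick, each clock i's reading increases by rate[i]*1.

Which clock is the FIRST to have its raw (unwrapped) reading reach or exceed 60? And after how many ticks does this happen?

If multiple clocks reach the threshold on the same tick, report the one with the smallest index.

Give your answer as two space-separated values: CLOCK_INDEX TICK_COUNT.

clock 0: start=19, rate=0.8, needs 60-19 = 41; ticks = ceil(41/0.8) = ceil(51.2500) = 52; reading at tick 52 = 19 + 0.8*52 = 60.6000
clock 1: start=28, rate=1.5, needs 60-28 = 32; ticks = ceil(32/1.5) = ceil(21.3333) = 22; reading at tick 22 = 28 + 1.5*22 = 61.0000
clock 2: start=30, rate=0.9, needs 60-30 = 30; ticks = ceil(30/0.9) = ceil(33.3333) = 34; reading at tick 34 = 30 + 0.9*34 = 60.6000
Minimum tick count = 22; winners = [1]; smallest index = 1

Answer: 1 22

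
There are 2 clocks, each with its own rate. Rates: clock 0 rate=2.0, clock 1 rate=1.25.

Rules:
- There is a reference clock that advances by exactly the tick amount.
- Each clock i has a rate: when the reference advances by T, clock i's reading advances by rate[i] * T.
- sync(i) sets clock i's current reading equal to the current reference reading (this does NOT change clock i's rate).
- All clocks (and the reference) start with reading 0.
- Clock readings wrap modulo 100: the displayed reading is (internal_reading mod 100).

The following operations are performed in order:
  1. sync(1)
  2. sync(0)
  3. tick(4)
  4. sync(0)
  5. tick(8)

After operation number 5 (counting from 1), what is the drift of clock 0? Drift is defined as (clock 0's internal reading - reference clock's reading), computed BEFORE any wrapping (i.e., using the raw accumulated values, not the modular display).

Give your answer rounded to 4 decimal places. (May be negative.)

Answer: 8.0000

Derivation:
After op 1 sync(1): ref=0.0000 raw=[0.0000 0.0000]
After op 2 sync(0): ref=0.0000 raw=[0.0000 0.0000]
After op 3 tick(4): ref=4.0000 raw=[8.0000 5.0000]
After op 4 sync(0): ref=4.0000 raw=[4.0000 5.0000]
After op 5 tick(8): ref=12.0000 raw=[20.0000 15.0000]
Drift of clock 0 after op 5: 20.0000 - 12.0000 = 8.0000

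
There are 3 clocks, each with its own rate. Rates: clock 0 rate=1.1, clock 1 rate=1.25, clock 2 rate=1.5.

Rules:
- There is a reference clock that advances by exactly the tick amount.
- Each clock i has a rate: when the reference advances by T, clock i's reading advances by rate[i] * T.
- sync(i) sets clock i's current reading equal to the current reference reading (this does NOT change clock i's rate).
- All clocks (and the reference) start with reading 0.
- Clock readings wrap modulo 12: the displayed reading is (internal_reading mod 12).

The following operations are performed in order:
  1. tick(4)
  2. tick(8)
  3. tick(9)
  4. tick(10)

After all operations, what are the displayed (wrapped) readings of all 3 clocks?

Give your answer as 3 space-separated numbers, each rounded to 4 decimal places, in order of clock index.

Answer: 10.1000 2.7500 10.5000

Derivation:
After op 1 tick(4): ref=4.0000 raw=[4.4000 5.0000 6.0000]
After op 2 tick(8): ref=12.0000 raw=[13.2000 15.0000 18.0000]
After op 3 tick(9): ref=21.0000 raw=[23.1000 26.2500 31.5000]
After op 4 tick(10): ref=31.0000 raw=[34.1000 38.7500 46.5000]
Wrap final raw readings (mod 12): 34.1000 mod 12 = 10.1000; 38.7500 mod 12 = 2.7500; 46.5000 mod 12 = 10.5000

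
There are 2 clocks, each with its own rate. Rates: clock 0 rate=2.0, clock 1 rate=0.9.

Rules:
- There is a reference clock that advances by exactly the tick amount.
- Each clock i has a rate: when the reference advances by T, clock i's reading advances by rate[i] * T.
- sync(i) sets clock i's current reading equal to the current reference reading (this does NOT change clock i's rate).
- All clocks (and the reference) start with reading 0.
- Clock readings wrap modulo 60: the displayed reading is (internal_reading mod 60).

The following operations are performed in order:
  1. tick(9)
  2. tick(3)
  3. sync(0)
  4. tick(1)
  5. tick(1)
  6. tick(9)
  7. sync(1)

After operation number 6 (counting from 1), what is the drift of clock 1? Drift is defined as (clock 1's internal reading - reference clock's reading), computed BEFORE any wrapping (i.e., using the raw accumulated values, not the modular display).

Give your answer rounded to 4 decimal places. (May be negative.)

After op 1 tick(9): ref=9.0000 raw=[18.0000 8.1000]
After op 2 tick(3): ref=12.0000 raw=[24.0000 10.8000]
After op 3 sync(0): ref=12.0000 raw=[12.0000 10.8000]
After op 4 tick(1): ref=13.0000 raw=[14.0000 11.7000]
After op 5 tick(1): ref=14.0000 raw=[16.0000 12.6000]
After op 6 tick(9): ref=23.0000 raw=[34.0000 20.7000]
Drift of clock 1 after op 6: 20.7000 - 23.0000 = -2.3000

Answer: -2.3000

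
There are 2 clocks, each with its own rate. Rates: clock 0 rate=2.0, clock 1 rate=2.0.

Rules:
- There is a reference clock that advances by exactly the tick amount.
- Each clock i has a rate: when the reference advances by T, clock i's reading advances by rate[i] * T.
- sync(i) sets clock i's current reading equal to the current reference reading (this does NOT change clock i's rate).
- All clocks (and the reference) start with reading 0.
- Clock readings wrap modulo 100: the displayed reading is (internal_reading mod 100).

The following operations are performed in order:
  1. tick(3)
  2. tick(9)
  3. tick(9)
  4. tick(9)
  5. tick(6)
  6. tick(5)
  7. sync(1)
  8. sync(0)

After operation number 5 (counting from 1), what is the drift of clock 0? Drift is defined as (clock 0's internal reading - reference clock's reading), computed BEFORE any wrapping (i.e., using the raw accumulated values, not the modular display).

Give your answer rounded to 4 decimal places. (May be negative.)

After op 1 tick(3): ref=3.0000 raw=[6.0000 6.0000]
After op 2 tick(9): ref=12.0000 raw=[24.0000 24.0000]
After op 3 tick(9): ref=21.0000 raw=[42.0000 42.0000]
After op 4 tick(9): ref=30.0000 raw=[60.0000 60.0000]
After op 5 tick(6): ref=36.0000 raw=[72.0000 72.0000]
Drift of clock 0 after op 5: 72.0000 - 36.0000 = 36.0000

Answer: 36.0000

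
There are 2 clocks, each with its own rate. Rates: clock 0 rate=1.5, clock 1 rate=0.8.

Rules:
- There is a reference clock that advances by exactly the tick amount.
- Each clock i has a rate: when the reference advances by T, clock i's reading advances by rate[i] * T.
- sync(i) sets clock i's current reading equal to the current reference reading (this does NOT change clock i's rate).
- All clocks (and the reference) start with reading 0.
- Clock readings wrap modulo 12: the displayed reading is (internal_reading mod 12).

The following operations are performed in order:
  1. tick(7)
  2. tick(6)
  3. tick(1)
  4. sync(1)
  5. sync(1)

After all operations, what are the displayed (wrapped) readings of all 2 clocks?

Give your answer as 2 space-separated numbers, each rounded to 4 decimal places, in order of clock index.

Answer: 9.0000 2.0000

Derivation:
After op 1 tick(7): ref=7.0000 raw=[10.5000 5.6000]
After op 2 tick(6): ref=13.0000 raw=[19.5000 10.4000]
After op 3 tick(1): ref=14.0000 raw=[21.0000 11.2000]
After op 4 sync(1): ref=14.0000 raw=[21.0000 14.0000]
After op 5 sync(1): ref=14.0000 raw=[21.0000 14.0000]
Wrap final raw readings (mod 12): 21.0000 mod 12 = 9.0000; 14.0000 mod 12 = 2.0000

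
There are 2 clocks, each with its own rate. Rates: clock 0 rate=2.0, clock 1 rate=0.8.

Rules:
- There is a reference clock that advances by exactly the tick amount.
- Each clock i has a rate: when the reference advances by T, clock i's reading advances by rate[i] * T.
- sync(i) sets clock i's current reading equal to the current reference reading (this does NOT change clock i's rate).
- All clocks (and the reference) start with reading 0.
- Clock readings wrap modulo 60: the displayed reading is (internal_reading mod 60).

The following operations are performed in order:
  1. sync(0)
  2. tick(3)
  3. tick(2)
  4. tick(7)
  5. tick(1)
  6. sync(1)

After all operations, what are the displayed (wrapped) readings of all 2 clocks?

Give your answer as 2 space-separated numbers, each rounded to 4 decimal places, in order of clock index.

Answer: 26.0000 13.0000

Derivation:
After op 1 sync(0): ref=0.0000 raw=[0.0000 0.0000]
After op 2 tick(3): ref=3.0000 raw=[6.0000 2.4000]
After op 3 tick(2): ref=5.0000 raw=[10.0000 4.0000]
After op 4 tick(7): ref=12.0000 raw=[24.0000 9.6000]
After op 5 tick(1): ref=13.0000 raw=[26.0000 10.4000]
After op 6 sync(1): ref=13.0000 raw=[26.0000 13.0000]
Wrap final raw readings (mod 60): 26.0000 mod 60 = 26.0000; 13.0000 mod 60 = 13.0000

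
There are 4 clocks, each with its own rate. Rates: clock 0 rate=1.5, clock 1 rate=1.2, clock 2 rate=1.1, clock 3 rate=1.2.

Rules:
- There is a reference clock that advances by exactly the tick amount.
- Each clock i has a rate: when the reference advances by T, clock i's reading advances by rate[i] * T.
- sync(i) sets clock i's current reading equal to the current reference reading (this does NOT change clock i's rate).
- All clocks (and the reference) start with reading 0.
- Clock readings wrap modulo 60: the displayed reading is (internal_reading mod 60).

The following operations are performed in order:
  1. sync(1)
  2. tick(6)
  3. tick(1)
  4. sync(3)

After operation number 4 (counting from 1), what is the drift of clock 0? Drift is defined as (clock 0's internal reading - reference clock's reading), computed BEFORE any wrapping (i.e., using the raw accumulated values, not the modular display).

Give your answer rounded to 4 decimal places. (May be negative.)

After op 1 sync(1): ref=0.0000 raw=[0.0000 0.0000 0.0000 0.0000]
After op 2 tick(6): ref=6.0000 raw=[9.0000 7.2000 6.6000 7.2000]
After op 3 tick(1): ref=7.0000 raw=[10.5000 8.4000 7.7000 8.4000]
After op 4 sync(3): ref=7.0000 raw=[10.5000 8.4000 7.7000 7.0000]
Drift of clock 0 after op 4: 10.5000 - 7.0000 = 3.5000

Answer: 3.5000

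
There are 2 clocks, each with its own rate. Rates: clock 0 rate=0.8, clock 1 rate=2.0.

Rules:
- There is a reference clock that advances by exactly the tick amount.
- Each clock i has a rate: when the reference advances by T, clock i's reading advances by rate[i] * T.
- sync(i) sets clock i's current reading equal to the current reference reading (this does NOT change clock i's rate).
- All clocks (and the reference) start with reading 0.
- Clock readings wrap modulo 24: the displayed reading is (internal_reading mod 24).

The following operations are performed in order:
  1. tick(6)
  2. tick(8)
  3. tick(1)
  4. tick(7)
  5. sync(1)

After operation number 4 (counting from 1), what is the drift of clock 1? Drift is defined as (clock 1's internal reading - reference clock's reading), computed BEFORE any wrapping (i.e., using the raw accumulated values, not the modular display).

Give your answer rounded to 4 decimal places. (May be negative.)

Answer: 22.0000

Derivation:
After op 1 tick(6): ref=6.0000 raw=[4.8000 12.0000]
After op 2 tick(8): ref=14.0000 raw=[11.2000 28.0000]
After op 3 tick(1): ref=15.0000 raw=[12.0000 30.0000]
After op 4 tick(7): ref=22.0000 raw=[17.6000 44.0000]
Drift of clock 1 after op 4: 44.0000 - 22.0000 = 22.0000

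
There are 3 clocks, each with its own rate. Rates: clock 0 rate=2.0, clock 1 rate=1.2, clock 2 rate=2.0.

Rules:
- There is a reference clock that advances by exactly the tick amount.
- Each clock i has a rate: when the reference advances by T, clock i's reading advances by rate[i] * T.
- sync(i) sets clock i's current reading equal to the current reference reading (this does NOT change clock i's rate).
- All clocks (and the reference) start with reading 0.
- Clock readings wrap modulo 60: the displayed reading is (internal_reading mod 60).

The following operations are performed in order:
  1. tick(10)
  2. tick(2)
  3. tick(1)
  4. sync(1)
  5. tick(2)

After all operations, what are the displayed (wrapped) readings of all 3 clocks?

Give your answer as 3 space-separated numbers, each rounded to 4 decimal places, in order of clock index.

Answer: 30.0000 15.4000 30.0000

Derivation:
After op 1 tick(10): ref=10.0000 raw=[20.0000 12.0000 20.0000]
After op 2 tick(2): ref=12.0000 raw=[24.0000 14.4000 24.0000]
After op 3 tick(1): ref=13.0000 raw=[26.0000 15.6000 26.0000]
After op 4 sync(1): ref=13.0000 raw=[26.0000 13.0000 26.0000]
After op 5 tick(2): ref=15.0000 raw=[30.0000 15.4000 30.0000]
Wrap final raw readings (mod 60): 30.0000 mod 60 = 30.0000; 15.4000 mod 60 = 15.4000; 30.0000 mod 60 = 30.0000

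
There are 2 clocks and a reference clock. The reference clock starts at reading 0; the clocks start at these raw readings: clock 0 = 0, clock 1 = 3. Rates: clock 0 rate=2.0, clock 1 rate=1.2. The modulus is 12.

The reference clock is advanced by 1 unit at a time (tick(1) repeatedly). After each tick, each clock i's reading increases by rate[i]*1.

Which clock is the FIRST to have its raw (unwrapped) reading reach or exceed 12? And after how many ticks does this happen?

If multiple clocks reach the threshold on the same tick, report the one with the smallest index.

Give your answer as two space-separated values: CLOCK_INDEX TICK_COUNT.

clock 0: start=0, rate=2.0, needs 12-0 = 12; ticks = ceil(12/2.0) = ceil(6.0000) = 6; reading at tick 6 = 0 + 2.0*6 = 12.0000
clock 1: start=3, rate=1.2, needs 12-3 = 9; ticks = ceil(9/1.2) = ceil(7.5000) = 8; reading at tick 8 = 3 + 1.2*8 = 12.6000
Minimum tick count = 6; winners = [0]; smallest index = 0

Answer: 0 6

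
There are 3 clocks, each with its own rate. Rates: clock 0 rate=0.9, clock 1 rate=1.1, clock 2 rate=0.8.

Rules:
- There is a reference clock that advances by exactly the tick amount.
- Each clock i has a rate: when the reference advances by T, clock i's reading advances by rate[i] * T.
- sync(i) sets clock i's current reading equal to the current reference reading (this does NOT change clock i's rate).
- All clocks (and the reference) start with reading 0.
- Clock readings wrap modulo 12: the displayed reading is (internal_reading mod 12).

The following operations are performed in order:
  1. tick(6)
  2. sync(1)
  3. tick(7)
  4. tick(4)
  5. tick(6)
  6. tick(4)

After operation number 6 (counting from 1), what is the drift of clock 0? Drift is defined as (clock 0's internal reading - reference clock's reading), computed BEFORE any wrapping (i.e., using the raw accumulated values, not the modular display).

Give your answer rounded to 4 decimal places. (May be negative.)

After op 1 tick(6): ref=6.0000 raw=[5.4000 6.6000 4.8000]
After op 2 sync(1): ref=6.0000 raw=[5.4000 6.0000 4.8000]
After op 3 tick(7): ref=13.0000 raw=[11.7000 13.7000 10.4000]
After op 4 tick(4): ref=17.0000 raw=[15.3000 18.1000 13.6000]
After op 5 tick(6): ref=23.0000 raw=[20.7000 24.7000 18.4000]
After op 6 tick(4): ref=27.0000 raw=[24.3000 29.1000 21.6000]
Drift of clock 0 after op 6: 24.3000 - 27.0000 = -2.7000

Answer: -2.7000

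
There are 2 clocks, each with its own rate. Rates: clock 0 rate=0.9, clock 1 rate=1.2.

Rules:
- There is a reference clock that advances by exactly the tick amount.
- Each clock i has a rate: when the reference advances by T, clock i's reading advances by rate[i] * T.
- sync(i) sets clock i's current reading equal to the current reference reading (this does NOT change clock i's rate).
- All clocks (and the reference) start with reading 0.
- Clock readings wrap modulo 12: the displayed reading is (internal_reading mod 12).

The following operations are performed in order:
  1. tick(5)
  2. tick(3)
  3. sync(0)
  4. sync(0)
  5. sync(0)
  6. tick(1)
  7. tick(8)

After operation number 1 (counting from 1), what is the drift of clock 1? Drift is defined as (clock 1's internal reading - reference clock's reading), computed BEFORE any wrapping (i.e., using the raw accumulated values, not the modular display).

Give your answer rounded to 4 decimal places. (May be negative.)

Answer: 1.0000

Derivation:
After op 1 tick(5): ref=5.0000 raw=[4.5000 6.0000]
Drift of clock 1 after op 1: 6.0000 - 5.0000 = 1.0000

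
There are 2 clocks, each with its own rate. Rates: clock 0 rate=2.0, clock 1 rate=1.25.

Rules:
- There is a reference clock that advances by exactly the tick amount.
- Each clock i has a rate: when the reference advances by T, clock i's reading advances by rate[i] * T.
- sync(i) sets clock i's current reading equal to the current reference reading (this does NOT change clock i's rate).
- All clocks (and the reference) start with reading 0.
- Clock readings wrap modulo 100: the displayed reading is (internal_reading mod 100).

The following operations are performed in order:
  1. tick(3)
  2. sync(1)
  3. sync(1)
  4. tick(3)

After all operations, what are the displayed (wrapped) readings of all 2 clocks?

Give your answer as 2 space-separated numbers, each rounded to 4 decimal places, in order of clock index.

Answer: 12.0000 6.7500

Derivation:
After op 1 tick(3): ref=3.0000 raw=[6.0000 3.7500]
After op 2 sync(1): ref=3.0000 raw=[6.0000 3.0000]
After op 3 sync(1): ref=3.0000 raw=[6.0000 3.0000]
After op 4 tick(3): ref=6.0000 raw=[12.0000 6.7500]
Wrap final raw readings (mod 100): 12.0000 mod 100 = 12.0000; 6.7500 mod 100 = 6.7500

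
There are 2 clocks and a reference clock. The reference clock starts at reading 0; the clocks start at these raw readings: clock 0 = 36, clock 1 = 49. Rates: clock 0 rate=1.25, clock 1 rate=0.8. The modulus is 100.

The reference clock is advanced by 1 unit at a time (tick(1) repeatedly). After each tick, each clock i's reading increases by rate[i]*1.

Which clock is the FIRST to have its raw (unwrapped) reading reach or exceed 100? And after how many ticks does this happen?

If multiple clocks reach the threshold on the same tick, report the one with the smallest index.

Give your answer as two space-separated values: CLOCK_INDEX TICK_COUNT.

Answer: 0 52

Derivation:
clock 0: start=36, rate=1.25, needs 100-36 = 64; ticks = ceil(64/1.25) = ceil(51.2000) = 52; reading at tick 52 = 36 + 1.25*52 = 101.0000
clock 1: start=49, rate=0.8, needs 100-49 = 51; ticks = ceil(51/0.8) = ceil(63.7500) = 64; reading at tick 64 = 49 + 0.8*64 = 100.2000
Minimum tick count = 52; winners = [0]; smallest index = 0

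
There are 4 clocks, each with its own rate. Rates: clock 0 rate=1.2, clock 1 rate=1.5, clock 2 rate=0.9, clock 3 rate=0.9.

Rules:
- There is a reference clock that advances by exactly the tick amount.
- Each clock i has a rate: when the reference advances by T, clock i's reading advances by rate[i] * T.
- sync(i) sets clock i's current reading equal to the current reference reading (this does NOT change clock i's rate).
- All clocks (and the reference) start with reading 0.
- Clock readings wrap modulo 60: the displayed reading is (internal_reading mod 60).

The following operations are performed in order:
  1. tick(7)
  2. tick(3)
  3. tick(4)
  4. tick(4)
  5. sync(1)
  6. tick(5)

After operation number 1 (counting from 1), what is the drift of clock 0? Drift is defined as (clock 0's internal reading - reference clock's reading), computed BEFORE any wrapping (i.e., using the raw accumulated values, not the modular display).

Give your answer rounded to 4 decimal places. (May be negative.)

After op 1 tick(7): ref=7.0000 raw=[8.4000 10.5000 6.3000 6.3000]
Drift of clock 0 after op 1: 8.4000 - 7.0000 = 1.4000

Answer: 1.4000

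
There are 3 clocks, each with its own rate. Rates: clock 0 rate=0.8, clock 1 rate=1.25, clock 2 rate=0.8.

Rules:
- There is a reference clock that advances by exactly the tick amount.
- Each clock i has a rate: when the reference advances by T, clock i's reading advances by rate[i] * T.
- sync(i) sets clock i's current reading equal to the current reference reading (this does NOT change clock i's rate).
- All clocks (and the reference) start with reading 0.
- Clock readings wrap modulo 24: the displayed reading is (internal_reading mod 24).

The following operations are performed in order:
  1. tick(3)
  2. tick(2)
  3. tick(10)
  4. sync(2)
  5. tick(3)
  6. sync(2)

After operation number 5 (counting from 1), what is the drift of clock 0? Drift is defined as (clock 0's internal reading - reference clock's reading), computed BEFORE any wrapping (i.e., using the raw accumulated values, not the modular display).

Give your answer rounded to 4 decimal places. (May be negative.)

After op 1 tick(3): ref=3.0000 raw=[2.4000 3.7500 2.4000]
After op 2 tick(2): ref=5.0000 raw=[4.0000 6.2500 4.0000]
After op 3 tick(10): ref=15.0000 raw=[12.0000 18.7500 12.0000]
After op 4 sync(2): ref=15.0000 raw=[12.0000 18.7500 15.0000]
After op 5 tick(3): ref=18.0000 raw=[14.4000 22.5000 17.4000]
Drift of clock 0 after op 5: 14.4000 - 18.0000 = -3.6000

Answer: -3.6000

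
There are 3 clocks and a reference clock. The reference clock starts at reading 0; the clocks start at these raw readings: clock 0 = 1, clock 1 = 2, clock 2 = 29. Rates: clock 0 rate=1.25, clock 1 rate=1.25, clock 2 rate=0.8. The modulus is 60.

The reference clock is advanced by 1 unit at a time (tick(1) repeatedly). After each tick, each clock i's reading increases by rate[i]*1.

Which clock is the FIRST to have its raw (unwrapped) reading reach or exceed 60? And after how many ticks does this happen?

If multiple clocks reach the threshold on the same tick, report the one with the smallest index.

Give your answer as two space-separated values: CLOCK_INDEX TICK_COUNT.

clock 0: start=1, rate=1.25, needs 60-1 = 59; ticks = ceil(59/1.25) = ceil(47.2000) = 48; reading at tick 48 = 1 + 1.25*48 = 61.0000
clock 1: start=2, rate=1.25, needs 60-2 = 58; ticks = ceil(58/1.25) = ceil(46.4000) = 47; reading at tick 47 = 2 + 1.25*47 = 60.7500
clock 2: start=29, rate=0.8, needs 60-29 = 31; ticks = ceil(31/0.8) = ceil(38.7500) = 39; reading at tick 39 = 29 + 0.8*39 = 60.2000
Minimum tick count = 39; winners = [2]; smallest index = 2

Answer: 2 39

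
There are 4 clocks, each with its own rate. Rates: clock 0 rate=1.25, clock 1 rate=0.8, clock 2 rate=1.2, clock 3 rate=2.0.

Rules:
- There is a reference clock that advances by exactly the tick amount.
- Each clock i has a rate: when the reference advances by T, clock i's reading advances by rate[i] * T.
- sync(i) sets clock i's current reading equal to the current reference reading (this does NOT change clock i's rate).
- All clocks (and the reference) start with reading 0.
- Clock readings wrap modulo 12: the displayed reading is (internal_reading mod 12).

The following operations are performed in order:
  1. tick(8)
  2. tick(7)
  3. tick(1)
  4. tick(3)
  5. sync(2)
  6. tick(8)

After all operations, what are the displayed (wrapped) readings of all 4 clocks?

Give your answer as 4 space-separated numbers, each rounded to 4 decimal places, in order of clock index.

Answer: 9.7500 9.6000 4.6000 6.0000

Derivation:
After op 1 tick(8): ref=8.0000 raw=[10.0000 6.4000 9.6000 16.0000]
After op 2 tick(7): ref=15.0000 raw=[18.7500 12.0000 18.0000 30.0000]
After op 3 tick(1): ref=16.0000 raw=[20.0000 12.8000 19.2000 32.0000]
After op 4 tick(3): ref=19.0000 raw=[23.7500 15.2000 22.8000 38.0000]
After op 5 sync(2): ref=19.0000 raw=[23.7500 15.2000 19.0000 38.0000]
After op 6 tick(8): ref=27.0000 raw=[33.7500 21.6000 28.6000 54.0000]
Wrap final raw readings (mod 12): 33.7500 mod 12 = 9.7500; 21.6000 mod 12 = 9.6000; 28.6000 mod 12 = 4.6000; 54.0000 mod 12 = 6.0000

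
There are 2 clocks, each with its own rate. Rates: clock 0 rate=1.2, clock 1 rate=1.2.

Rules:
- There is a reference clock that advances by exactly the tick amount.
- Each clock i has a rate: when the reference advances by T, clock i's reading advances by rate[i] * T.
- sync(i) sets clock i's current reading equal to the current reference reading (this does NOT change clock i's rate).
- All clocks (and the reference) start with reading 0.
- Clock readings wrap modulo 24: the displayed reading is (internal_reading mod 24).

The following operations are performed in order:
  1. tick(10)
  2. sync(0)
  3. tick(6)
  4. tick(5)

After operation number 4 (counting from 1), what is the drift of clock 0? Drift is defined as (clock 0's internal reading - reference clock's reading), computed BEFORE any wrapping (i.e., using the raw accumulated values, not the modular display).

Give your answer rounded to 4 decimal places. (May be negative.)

After op 1 tick(10): ref=10.0000 raw=[12.0000 12.0000]
After op 2 sync(0): ref=10.0000 raw=[10.0000 12.0000]
After op 3 tick(6): ref=16.0000 raw=[17.2000 19.2000]
After op 4 tick(5): ref=21.0000 raw=[23.2000 25.2000]
Drift of clock 0 after op 4: 23.2000 - 21.0000 = 2.2000

Answer: 2.2000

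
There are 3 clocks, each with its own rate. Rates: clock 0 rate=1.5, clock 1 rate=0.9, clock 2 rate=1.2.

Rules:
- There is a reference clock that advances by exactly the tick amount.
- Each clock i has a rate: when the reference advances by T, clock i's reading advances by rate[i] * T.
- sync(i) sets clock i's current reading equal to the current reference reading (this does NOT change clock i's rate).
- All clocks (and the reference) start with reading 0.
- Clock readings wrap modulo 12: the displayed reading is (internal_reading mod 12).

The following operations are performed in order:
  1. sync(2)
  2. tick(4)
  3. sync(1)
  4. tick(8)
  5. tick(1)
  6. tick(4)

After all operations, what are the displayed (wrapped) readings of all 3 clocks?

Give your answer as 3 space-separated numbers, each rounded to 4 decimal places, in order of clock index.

Answer: 1.5000 3.7000 8.4000

Derivation:
After op 1 sync(2): ref=0.0000 raw=[0.0000 0.0000 0.0000]
After op 2 tick(4): ref=4.0000 raw=[6.0000 3.6000 4.8000]
After op 3 sync(1): ref=4.0000 raw=[6.0000 4.0000 4.8000]
After op 4 tick(8): ref=12.0000 raw=[18.0000 11.2000 14.4000]
After op 5 tick(1): ref=13.0000 raw=[19.5000 12.1000 15.6000]
After op 6 tick(4): ref=17.0000 raw=[25.5000 15.7000 20.4000]
Wrap final raw readings (mod 12): 25.5000 mod 12 = 1.5000; 15.7000 mod 12 = 3.7000; 20.4000 mod 12 = 8.4000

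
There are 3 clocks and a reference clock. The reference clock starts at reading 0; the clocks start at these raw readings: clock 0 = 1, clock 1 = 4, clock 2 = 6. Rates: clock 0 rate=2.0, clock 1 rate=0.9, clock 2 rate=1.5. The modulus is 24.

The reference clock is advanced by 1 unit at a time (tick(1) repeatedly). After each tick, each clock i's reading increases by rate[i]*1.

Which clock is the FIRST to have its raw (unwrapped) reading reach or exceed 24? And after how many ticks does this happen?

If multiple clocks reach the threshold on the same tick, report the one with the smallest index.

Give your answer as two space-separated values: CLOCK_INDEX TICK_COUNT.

clock 0: start=1, rate=2.0, needs 24-1 = 23; ticks = ceil(23/2.0) = ceil(11.5000) = 12; reading at tick 12 = 1 + 2.0*12 = 25.0000
clock 1: start=4, rate=0.9, needs 24-4 = 20; ticks = ceil(20/0.9) = ceil(22.2222) = 23; reading at tick 23 = 4 + 0.9*23 = 24.7000
clock 2: start=6, rate=1.5, needs 24-6 = 18; ticks = ceil(18/1.5) = ceil(12.0000) = 12; reading at tick 12 = 6 + 1.5*12 = 24.0000
Minimum tick count = 12; winners = [0, 2]; smallest index = 0

Answer: 0 12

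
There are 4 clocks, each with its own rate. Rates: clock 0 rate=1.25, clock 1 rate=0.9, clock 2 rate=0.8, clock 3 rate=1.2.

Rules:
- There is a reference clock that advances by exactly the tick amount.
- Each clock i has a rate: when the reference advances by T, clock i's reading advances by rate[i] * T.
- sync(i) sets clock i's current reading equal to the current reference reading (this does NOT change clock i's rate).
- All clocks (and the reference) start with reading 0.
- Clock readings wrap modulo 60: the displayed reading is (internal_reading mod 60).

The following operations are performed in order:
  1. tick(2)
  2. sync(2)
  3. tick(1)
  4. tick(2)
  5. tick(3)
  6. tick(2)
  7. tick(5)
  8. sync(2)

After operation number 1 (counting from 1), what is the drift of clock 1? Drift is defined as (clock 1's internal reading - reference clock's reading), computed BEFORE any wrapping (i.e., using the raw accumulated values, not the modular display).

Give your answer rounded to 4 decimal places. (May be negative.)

After op 1 tick(2): ref=2.0000 raw=[2.5000 1.8000 1.6000 2.4000]
Drift of clock 1 after op 1: 1.8000 - 2.0000 = -0.2000

Answer: -0.2000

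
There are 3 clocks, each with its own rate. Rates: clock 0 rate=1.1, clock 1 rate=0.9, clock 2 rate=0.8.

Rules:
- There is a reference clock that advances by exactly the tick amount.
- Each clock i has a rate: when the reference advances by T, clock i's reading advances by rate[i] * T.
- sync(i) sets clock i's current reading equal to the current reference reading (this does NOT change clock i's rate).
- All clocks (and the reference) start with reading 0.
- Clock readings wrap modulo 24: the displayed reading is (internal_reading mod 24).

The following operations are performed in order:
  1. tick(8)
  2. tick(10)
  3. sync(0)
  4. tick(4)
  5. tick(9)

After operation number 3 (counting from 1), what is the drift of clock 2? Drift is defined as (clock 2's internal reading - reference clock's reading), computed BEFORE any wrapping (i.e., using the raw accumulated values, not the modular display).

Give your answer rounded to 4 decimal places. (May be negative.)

After op 1 tick(8): ref=8.0000 raw=[8.8000 7.2000 6.4000]
After op 2 tick(10): ref=18.0000 raw=[19.8000 16.2000 14.4000]
After op 3 sync(0): ref=18.0000 raw=[18.0000 16.2000 14.4000]
Drift of clock 2 after op 3: 14.4000 - 18.0000 = -3.6000

Answer: -3.6000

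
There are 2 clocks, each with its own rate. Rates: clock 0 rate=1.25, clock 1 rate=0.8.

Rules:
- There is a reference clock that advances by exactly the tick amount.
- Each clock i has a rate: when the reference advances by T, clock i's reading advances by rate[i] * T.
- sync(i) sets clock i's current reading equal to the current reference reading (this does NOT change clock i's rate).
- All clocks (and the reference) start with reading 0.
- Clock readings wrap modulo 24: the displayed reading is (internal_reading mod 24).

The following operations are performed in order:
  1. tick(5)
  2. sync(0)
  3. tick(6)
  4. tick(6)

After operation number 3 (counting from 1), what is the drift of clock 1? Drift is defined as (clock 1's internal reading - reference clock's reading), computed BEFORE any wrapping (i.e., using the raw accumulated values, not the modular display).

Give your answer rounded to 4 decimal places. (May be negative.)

After op 1 tick(5): ref=5.0000 raw=[6.2500 4.0000]
After op 2 sync(0): ref=5.0000 raw=[5.0000 4.0000]
After op 3 tick(6): ref=11.0000 raw=[12.5000 8.8000]
Drift of clock 1 after op 3: 8.8000 - 11.0000 = -2.2000

Answer: -2.2000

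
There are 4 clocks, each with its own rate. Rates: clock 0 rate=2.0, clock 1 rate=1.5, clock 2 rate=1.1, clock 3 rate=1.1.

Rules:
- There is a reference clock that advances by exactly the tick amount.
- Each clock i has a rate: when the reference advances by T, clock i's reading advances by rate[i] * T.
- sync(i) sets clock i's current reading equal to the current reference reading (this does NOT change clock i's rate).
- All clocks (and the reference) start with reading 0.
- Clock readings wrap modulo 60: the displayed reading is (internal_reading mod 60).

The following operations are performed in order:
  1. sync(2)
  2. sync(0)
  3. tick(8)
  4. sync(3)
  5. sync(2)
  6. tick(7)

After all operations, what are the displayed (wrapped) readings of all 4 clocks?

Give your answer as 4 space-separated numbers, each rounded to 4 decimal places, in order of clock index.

Answer: 30.0000 22.5000 15.7000 15.7000

Derivation:
After op 1 sync(2): ref=0.0000 raw=[0.0000 0.0000 0.0000 0.0000]
After op 2 sync(0): ref=0.0000 raw=[0.0000 0.0000 0.0000 0.0000]
After op 3 tick(8): ref=8.0000 raw=[16.0000 12.0000 8.8000 8.8000]
After op 4 sync(3): ref=8.0000 raw=[16.0000 12.0000 8.8000 8.0000]
After op 5 sync(2): ref=8.0000 raw=[16.0000 12.0000 8.0000 8.0000]
After op 6 tick(7): ref=15.0000 raw=[30.0000 22.5000 15.7000 15.7000]
Wrap final raw readings (mod 60): 30.0000 mod 60 = 30.0000; 22.5000 mod 60 = 22.5000; 15.7000 mod 60 = 15.7000; 15.7000 mod 60 = 15.7000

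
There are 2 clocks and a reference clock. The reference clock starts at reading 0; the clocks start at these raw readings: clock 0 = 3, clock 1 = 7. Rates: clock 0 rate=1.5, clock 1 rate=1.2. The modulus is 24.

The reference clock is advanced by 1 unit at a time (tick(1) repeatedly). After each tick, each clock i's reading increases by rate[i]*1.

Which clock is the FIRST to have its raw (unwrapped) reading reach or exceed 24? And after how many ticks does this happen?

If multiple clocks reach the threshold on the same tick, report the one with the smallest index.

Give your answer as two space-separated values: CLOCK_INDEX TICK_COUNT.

clock 0: start=3, rate=1.5, needs 24-3 = 21; ticks = ceil(21/1.5) = ceil(14.0000) = 14; reading at tick 14 = 3 + 1.5*14 = 24.0000
clock 1: start=7, rate=1.2, needs 24-7 = 17; ticks = ceil(17/1.2) = ceil(14.1667) = 15; reading at tick 15 = 7 + 1.2*15 = 25.0000
Minimum tick count = 14; winners = [0]; smallest index = 0

Answer: 0 14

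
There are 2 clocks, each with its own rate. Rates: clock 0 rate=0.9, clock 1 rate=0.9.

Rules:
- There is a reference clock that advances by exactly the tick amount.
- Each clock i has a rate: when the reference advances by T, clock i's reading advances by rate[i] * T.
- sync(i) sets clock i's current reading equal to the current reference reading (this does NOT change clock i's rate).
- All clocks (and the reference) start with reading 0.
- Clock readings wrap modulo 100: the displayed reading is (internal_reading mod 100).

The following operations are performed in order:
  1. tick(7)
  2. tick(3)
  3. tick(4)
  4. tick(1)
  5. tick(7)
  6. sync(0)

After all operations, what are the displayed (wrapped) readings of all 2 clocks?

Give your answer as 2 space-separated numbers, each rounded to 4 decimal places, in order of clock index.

Answer: 22.0000 19.8000

Derivation:
After op 1 tick(7): ref=7.0000 raw=[6.3000 6.3000]
After op 2 tick(3): ref=10.0000 raw=[9.0000 9.0000]
After op 3 tick(4): ref=14.0000 raw=[12.6000 12.6000]
After op 4 tick(1): ref=15.0000 raw=[13.5000 13.5000]
After op 5 tick(7): ref=22.0000 raw=[19.8000 19.8000]
After op 6 sync(0): ref=22.0000 raw=[22.0000 19.8000]
Wrap final raw readings (mod 100): 22.0000 mod 100 = 22.0000; 19.8000 mod 100 = 19.8000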